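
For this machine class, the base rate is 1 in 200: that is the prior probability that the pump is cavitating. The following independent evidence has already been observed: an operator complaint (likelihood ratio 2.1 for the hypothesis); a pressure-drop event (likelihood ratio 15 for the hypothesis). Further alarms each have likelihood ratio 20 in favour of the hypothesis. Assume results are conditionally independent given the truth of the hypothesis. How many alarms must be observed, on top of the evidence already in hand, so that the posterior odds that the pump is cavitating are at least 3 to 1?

Prior odds = 0.005/0.995 = 1/199.
Combined Bayes factor of the evidence already in hand = 2.1 × 15 = 31.5.
Odds after that evidence = (1/199) × 31.5 = 63/398.
Target odds = 3.
Need 20ⁿ ≥ 3 ÷ (63/398) = 398/21.
20¹ = 20, which meets the required 398/21; so n = 1.

1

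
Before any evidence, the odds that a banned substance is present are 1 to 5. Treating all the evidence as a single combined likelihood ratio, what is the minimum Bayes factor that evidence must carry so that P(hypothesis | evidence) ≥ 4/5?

Prior odds = 0.2.
Target odds = 0.8/0.2 = 4.
Required Bayes factor = 4 ÷ 0.2 = 20.

20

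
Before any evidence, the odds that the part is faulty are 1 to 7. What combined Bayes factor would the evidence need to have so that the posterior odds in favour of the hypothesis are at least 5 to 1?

35

Prior odds = 1/7.
Target odds = 5.
Required Bayes factor = 5 ÷ (1/7) = 35.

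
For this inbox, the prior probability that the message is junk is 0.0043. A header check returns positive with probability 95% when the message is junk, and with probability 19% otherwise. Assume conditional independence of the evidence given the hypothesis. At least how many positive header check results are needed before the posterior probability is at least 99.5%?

Prior odds: 0.0043 ÷ 0.9957 = 43/9957.
Likelihood ratio of a positive result = 0.95/0.19 = 5.
Target posterior odds = 0.995/0.005 = 199.
Need (43/9957) × 5ⁿ ≥ 199, i.e. 5ⁿ ≥ 1981443/43.
5⁶ = 15625 falls short of 1981443/43 but 5⁷ = 78125 reaches it, so n = 7.

7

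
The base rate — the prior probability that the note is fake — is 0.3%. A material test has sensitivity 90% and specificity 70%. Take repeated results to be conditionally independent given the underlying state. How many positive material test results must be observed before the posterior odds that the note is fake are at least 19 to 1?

Prior odds = 0.003/0.997 = 3/997.
False-positive rate = 1 − 0.7 = 0.3; likelihood ratio of a positive = 0.9/0.3 = 3.
Target odds = 19.
Need (3/997) × 3ⁿ ≥ 19, i.e. 3ⁿ ≥ 18943/3.
3⁷ = 2187 falls short of 18943/3 but 3⁸ = 6561 reaches it, so n = 8.

8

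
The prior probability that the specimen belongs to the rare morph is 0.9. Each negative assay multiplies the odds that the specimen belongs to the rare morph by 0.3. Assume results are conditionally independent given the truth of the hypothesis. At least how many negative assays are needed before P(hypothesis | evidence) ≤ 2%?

Prior odds = 0.9/0.1 = 9.
Likelihood ratio per negative assay = 0.3.
Target odds: 0.02 ÷ 0.98 = 1/49.
Require 0.3ⁿ ≤ 1/49 ÷ 9 = 1/441.
0.3⁵ = 243/100000 is still above 1/441 but 0.3⁶ = 729/1000000 is at or below it, so n = 6.

6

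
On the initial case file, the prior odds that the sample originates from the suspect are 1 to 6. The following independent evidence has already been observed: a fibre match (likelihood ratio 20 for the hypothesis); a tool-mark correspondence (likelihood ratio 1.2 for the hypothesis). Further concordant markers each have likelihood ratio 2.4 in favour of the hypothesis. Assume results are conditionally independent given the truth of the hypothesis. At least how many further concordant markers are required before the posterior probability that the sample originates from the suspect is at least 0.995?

5

Prior odds = 1/6.
Combined Bayes factor of the evidence already in hand = 20 × 1.2 = 24.
Odds after that evidence = (1/6) × 24 = 4.
Target odds = 0.995/0.005 = 199.
Need 2.4ⁿ ≥ 199 ÷ 4 = 49.75.
2.4⁴ = 33.1776 falls short of 49.75 but 2.4⁵ = 79.62624 reaches it, so n = 5.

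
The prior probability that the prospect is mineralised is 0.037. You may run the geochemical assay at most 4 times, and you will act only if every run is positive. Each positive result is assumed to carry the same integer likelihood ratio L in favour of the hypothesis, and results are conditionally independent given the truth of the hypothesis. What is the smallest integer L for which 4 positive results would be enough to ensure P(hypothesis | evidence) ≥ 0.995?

Prior odds = 0.037/0.963 = 37/963.
Target odds = 0.995/0.005 = 199.
Need L⁴ ≥ 199 ÷ (37/963) = 191637/37.
8⁴ = 4096 < 191637/37 ≤ 6561 = 9⁴, so L = 9.

9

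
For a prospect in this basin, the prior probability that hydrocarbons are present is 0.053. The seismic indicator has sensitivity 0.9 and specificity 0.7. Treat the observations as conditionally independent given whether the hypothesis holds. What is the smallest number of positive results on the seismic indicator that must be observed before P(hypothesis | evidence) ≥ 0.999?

9

Prior odds = 0.053/0.947 = 53/947.
False-positive rate = 1 − 0.7 = 0.3; likelihood ratio of a positive = 0.9/0.3 = 3.
Target odds: 0.999 ÷ 0.001 = 999.
Require 3ⁿ ≥ 999 ÷ (53/947) = 946053/53.
3⁸ = 6561 falls short of 946053/53 but 3⁹ = 19683 reaches it, so n = 9.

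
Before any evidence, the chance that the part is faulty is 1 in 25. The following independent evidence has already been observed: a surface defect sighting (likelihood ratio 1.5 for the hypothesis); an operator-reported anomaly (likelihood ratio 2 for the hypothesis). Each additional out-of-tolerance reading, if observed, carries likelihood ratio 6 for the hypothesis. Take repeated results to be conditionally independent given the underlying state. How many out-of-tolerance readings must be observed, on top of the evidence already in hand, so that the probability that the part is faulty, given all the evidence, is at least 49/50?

Prior odds = 0.04/0.96 = 1/24.
Combined Bayes factor of the evidence already in hand = 1.5 × 2 = 3.
Odds after that evidence = (1/24) × 3 = 0.125.
Target odds = 0.98/0.02 = 49.
Need 6ⁿ ≥ 49 ÷ 0.125 = 392.
6³ = 216 falls short of 392 but 6⁴ = 1296 reaches it, so n = 4.

4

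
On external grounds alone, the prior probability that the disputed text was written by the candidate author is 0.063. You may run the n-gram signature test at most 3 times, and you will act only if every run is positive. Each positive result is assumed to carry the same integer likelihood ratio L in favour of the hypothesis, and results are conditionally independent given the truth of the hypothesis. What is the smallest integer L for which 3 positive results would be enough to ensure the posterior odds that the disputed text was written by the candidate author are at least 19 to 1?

7

Prior odds = 0.063/0.937 = 63/937.
Target odds = 19.
Need L³ ≥ 19 ÷ (63/937) = 17803/63.
6³ = 216 < 17803/63 ≤ 343 = 7³, so L = 7.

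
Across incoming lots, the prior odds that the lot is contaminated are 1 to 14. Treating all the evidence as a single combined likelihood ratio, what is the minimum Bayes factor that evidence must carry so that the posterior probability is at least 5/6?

Prior odds = 1/14.
Target odds = (5/6)/(1/6) = 5.
Required Bayes factor = 5 ÷ (1/14) = 70.

70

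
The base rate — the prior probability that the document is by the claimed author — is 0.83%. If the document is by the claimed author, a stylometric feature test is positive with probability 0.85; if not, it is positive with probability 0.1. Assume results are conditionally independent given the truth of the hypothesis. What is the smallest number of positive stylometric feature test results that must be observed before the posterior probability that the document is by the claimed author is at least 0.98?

5

Prior odds: 0.0083 ÷ 0.9917 = 83/9917.
Likelihood ratio of a positive = 0.85/0.1 = 8.5.
Target odds: 0.98 ÷ 0.02 = 49.
Require 8.5ⁿ ≥ 49 ÷ (83/9917) = 485933/83.
8.5⁴ = 5220.0625 falls short of 485933/83 but 8.5⁵ = 44370.53125 reaches it, so n = 5.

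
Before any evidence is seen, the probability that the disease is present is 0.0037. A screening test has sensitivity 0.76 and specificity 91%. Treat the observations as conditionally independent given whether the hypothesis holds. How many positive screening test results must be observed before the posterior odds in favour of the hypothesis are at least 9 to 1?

Prior odds: 0.0037 ÷ 0.9963 = 37/9963.
False-positive rate = 1 − 0.91 = 0.09; likelihood ratio of a positive = 0.76/0.09 = 76/9.
Target odds = 9.
Require (76/9)ⁿ ≥ 9 ÷ (37/9963) = 89667/37.
(76/9)³ = 438976/729 falls short of 89667/37 but (76/9)⁴ = 33362176/6561 reaches it, so n = 4.

4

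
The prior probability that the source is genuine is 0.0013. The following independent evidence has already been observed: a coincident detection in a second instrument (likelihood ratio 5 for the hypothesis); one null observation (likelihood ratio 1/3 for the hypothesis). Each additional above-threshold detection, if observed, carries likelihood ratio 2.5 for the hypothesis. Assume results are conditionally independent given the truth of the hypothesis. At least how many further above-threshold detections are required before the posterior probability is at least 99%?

12

Prior odds = 0.0013/0.9987 = 13/9987.
Combined Bayes factor of the evidence already in hand = 5 × (1/3) = 5/3.
Odds after that evidence = (13/9987) × 5/3 = 65/29961.
Target odds = 0.99/0.01 = 99.
Need 2.5ⁿ ≥ 99 ÷ (65/29961) = 2966139/65.
2.5¹¹ = 48828125/2048 falls short of 2966139/65 but 2.5¹² = 244140625/4096 reaches it, so n = 12.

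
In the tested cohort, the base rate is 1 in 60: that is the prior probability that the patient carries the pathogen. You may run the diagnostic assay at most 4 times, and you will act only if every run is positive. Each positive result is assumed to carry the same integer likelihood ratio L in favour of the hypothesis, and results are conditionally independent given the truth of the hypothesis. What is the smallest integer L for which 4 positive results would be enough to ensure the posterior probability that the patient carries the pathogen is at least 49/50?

8

Prior odds = (1/60)/(59/60) = 1/59.
Target odds = 0.98/0.02 = 49.
Need L⁴ ≥ 49 ÷ (1/59) = 2891.
7⁴ = 2401 < 2891 ≤ 4096 = 8⁴, so L = 8.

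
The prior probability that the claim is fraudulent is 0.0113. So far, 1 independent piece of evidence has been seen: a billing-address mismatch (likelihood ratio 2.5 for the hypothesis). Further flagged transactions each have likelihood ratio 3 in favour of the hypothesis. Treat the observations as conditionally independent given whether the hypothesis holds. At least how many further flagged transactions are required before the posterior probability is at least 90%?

6

Prior odds = 0.0113/0.9887 = 113/9887.
Bayes factor of the evidence already in hand = 2.5.
Odds after that evidence = (113/9887) × 2.5 = 565/19774.
Target odds = 0.9/0.1 = 9.
Need 3ⁿ ≥ 9 ÷ (565/19774) = 177966/565.
3⁵ = 243 falls short of 177966/565 but 3⁶ = 729 reaches it, so n = 6.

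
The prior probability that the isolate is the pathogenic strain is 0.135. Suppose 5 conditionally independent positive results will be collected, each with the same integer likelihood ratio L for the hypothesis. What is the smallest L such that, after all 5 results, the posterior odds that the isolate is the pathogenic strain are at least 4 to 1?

Prior odds = 0.135/0.865 = 27/173.
Target odds = 4.
Need L⁵ ≥ 4 ÷ (27/173) = 692/27.
1⁵ = 1 < 692/27 ≤ 32 = 2⁵, so L = 2.

2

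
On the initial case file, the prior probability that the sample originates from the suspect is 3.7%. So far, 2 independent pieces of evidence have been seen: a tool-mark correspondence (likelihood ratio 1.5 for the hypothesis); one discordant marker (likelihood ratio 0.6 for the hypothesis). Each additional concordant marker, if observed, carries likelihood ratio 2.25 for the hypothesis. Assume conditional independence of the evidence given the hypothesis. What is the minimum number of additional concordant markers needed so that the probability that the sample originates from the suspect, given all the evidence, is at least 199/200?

Prior odds = 0.037/0.963 = 37/963.
Combined Bayes factor of the evidence already in hand = 1.5 × 0.6 = 0.9.
Odds after that evidence = (37/963) × 0.9 = 37/1070.
Target odds = 0.995/0.005 = 199.
Need 2.25ⁿ ≥ 199 ÷ (37/1070) = 212930/37.
2.25¹⁰ ≈3325.26 falls short of 212930/37 but 2.25¹¹ ≈7481.83 reaches it, so n = 11.

11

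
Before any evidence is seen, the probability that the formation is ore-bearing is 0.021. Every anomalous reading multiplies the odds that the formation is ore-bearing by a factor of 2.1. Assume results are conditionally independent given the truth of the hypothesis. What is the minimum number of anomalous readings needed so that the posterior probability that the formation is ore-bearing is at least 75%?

7

Prior odds: 0.021 ÷ 0.979 = 21/979.
Likelihood ratio per anomalous reading = 2.1.
Target posterior odds = 0.75/0.25 = 3.
Require 2.1ⁿ ≥ 3 ÷ (21/979) = 979/7.
2.1⁶ = 85766121/1000000 falls short of 979/7 but 2.1⁷ ≈180.109 reaches it, so n = 7.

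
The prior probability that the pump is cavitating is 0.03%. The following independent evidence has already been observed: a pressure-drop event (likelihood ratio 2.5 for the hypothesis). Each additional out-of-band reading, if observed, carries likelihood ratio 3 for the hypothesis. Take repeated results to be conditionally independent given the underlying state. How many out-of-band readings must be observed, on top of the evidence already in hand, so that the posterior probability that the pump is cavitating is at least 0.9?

9

Prior odds = 0.0003/0.9997 = 3/9997.
Bayes factor of the evidence already in hand = 2.5.
Odds after that evidence = (3/9997) × 2.5 = 15/19994.
Target odds = 0.9/0.1 = 9.
Need 3ⁿ ≥ 9 ÷ (15/19994) = 11996.4.
3⁸ = 6561 falls short of 11996.4 but 3⁹ = 19683 reaches it, so n = 9.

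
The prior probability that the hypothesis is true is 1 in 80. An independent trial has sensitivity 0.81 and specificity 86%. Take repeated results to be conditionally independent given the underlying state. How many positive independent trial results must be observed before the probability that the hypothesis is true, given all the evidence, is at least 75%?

4

Prior odds = 0.0125/0.9875 = 1/79.
False-positive rate = 1 − 0.86 = 0.14; likelihood ratio of a positive = 0.81/0.14 = 81/14.
Target odds: 0.75 ÷ 0.25 = 3.
Need (1/79) × (81/14)ⁿ ≥ 3, i.e. (81/14)ⁿ ≥ 237.
(81/14)³ = 531441/2744 falls short of 237 but (81/14)⁴ = 43046721/38416 reaches it, so n = 4.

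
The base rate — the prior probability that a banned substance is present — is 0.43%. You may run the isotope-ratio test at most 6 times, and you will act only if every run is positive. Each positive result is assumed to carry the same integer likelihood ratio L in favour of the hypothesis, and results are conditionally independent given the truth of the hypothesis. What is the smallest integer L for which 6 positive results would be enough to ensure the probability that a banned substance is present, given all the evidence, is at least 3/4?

Prior odds = 0.0043/0.9957 = 43/9957.
Target odds = 0.75/0.25 = 3.
Need L⁶ ≥ 3 ÷ (43/9957) = 29871/43.
2⁶ = 64 < 29871/43 ≤ 729 = 3⁶, so L = 3.

3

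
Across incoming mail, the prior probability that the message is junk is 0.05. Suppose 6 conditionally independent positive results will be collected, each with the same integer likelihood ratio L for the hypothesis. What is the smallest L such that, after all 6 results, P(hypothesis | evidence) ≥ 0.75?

Prior odds = 0.05/0.95 = 1/19.
Target odds = 0.75/0.25 = 3.
Need L⁶ ≥ 3 ÷ (1/19) = 57.
1⁶ = 1 < 57 ≤ 64 = 2⁶, so L = 2.

2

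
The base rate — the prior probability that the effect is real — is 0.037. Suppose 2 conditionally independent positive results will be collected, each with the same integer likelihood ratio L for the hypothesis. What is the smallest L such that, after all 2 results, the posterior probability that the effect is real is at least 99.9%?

Prior odds = 0.037/0.963 = 37/963.
Target odds = 0.999/0.001 = 999.
Need L² ≥ 999 ÷ (37/963) = 26001.
161² = 25921 < 26001 ≤ 26244 = 162², so L = 162.

162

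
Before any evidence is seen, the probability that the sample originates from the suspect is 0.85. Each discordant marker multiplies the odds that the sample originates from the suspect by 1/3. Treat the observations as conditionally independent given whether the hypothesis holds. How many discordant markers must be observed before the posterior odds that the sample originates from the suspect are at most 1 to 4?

Prior odds = 0.85/0.15 = 17/3.
Likelihood ratio per discordant marker = 1/3.
Target odds = 0.25.
Need (17/3) × (1/3)ⁿ ≤ 0.25, i.e. (1/3)ⁿ ≤ 3/68.
(1/3)² = 1/9 is still above 3/68 but (1/3)³ = 1/27 is at or below it, so n = 3.

3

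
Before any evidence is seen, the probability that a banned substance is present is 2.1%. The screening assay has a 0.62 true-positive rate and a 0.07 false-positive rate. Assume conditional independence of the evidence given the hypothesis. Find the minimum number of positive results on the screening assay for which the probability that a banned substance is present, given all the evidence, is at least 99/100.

4

Prior odds: 0.021 ÷ 0.979 = 21/979.
Likelihood ratio of a positive result = 0.62/0.07 = 62/7.
Target posterior odds = 0.99/0.01 = 99.
Require (62/7)ⁿ ≥ 99 ÷ (21/979) = 32307/7.
(62/7)³ = 238328/343 falls short of 32307/7 but (62/7)⁴ = 14776336/2401 reaches it, so n = 4.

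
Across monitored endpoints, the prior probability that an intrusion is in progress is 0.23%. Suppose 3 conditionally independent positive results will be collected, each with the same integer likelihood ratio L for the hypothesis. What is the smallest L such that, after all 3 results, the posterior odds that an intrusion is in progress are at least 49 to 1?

28

Prior odds = 0.0023/0.9977 = 23/9977.
Target odds = 49.
Need L³ ≥ 49 ÷ (23/9977) = 488873/23.
27³ = 19683 < 488873/23 ≤ 21952 = 28³, so L = 28.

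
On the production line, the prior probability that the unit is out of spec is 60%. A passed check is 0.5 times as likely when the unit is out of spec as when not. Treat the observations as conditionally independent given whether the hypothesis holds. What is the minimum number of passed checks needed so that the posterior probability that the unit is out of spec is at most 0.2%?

Prior odds: 0.6 ÷ 0.4 = 1.5.
Likelihood ratio per passed check = 0.5.
Target odds: 0.002 ÷ 0.998 = 1/499.
Need 1.5 × 0.5ⁿ ≤ 1/499, i.e. 0.5ⁿ ≤ 2/1497.
0.5⁹ = 0.001953125 is still above 2/1497 but 0.5¹⁰ = 1/1024 is at or below it, so n = 10.

10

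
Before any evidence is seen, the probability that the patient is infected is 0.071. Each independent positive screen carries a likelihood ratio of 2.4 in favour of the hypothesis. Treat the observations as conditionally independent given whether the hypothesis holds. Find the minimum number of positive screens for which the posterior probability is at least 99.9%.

11

Prior odds = 0.071/0.929 = 71/929.
Likelihood ratio per positive screen = 2.4.
Target odds: 0.999 ÷ 0.001 = 999.
Require 2.4ⁿ ≥ 999 ÷ (71/929) = 928071/71.
2.4¹⁰ ≈6340.34 falls short of 928071/71 but 2.4¹¹ ≈15216.8 reaches it, so n = 11.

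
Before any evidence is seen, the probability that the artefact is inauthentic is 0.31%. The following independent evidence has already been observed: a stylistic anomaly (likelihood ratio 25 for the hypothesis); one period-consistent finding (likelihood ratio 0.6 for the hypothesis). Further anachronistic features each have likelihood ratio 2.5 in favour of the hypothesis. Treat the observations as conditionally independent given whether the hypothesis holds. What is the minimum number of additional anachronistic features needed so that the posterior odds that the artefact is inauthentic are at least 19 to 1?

Prior odds = 0.0031/0.9969 = 31/9969.
Combined Bayes factor of the evidence already in hand = 25 × 0.6 = 15.
Odds after that evidence = (31/9969) × 15 = 155/3323.
Target odds = 19.
Need 2.5ⁿ ≥ 19 ÷ (155/3323) = 63137/155.
2.5⁶ = 244.140625 falls short of 63137/155 but 2.5⁷ = 610.3515625 reaches it, so n = 7.

7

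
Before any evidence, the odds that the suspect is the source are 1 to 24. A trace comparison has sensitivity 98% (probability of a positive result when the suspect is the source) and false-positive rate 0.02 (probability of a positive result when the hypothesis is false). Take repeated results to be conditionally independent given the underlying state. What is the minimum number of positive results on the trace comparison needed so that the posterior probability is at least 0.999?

3

Prior odds = 1/24.
Likelihood ratio of a positive result = 0.98/0.02 = 49.
Target posterior odds = 0.999/0.001 = 999.
Require 49ⁿ ≥ 999 ÷ (1/24) = 23976.
49² = 2401 falls short of 23976 but 49³ = 117649 reaches it, so n = 3.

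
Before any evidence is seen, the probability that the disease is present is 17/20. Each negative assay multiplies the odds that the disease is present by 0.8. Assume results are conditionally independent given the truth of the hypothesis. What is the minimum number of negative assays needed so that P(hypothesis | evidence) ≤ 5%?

21

Prior odds: 0.85 ÷ 0.15 = 17/3.
Likelihood ratio per negative assay = 0.8.
Target odds: 0.05 ÷ 0.95 = 1/19.
Require 0.8ⁿ ≤ 1/19 ÷ (17/3) = 3/323.
0.8²⁰ ≈0.0115292 is still above 3/323 but 0.8²¹ ≈0.00922337 is at or below it, so n = 21.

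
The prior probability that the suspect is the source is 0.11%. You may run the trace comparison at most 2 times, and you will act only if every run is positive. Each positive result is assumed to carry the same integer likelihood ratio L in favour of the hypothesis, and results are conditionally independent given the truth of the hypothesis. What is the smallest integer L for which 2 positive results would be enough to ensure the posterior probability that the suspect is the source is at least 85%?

72

Prior odds = 0.0011/0.9989 = 11/9989.
Target odds = 0.85/0.15 = 17/3.
Need L² ≥ 17/3 ÷ (11/9989) = 169813/33.
71² = 5041 < 169813/33 ≤ 5184 = 72², so L = 72.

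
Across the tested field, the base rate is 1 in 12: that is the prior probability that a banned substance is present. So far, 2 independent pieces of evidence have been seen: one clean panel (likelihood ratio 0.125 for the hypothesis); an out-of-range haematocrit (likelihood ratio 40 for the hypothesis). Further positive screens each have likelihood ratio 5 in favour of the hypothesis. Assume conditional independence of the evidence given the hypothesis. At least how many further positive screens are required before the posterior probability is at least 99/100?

4

Prior odds = (1/12)/(11/12) = 1/11.
Combined Bayes factor of the evidence already in hand = 0.125 × 40 = 5.
Odds after that evidence = (1/11) × 5 = 5/11.
Target odds = 0.99/0.01 = 99.
Need 5ⁿ ≥ 99 ÷ (5/11) = 217.8.
5³ = 125 falls short of 217.8 but 5⁴ = 625 reaches it, so n = 4.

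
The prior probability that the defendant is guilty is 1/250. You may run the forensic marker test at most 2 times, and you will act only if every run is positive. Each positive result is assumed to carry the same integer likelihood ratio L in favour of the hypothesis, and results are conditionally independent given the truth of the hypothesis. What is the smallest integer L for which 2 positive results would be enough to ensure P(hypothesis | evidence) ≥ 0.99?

158

Prior odds = 0.004/0.996 = 1/249.
Target odds = 0.99/0.01 = 99.
Need L² ≥ 99 ÷ (1/249) = 24651.
157² = 24649 < 24651 ≤ 24964 = 158², so L = 158.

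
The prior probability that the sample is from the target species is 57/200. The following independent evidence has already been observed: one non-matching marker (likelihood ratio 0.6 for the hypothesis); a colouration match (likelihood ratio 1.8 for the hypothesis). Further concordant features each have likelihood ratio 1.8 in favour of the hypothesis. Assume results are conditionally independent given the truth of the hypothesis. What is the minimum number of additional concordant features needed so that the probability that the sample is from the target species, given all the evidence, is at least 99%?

10

Prior odds = 0.285/0.715 = 57/143.
Combined Bayes factor of the evidence already in hand = 0.6 × 1.8 = 1.08.
Odds after that evidence = (57/143) × 1.08 = 1539/3575.
Target odds = 0.99/0.01 = 99.
Need 1.8ⁿ ≥ 99 ÷ (1539/3575) = 39325/171.
1.8⁹ = 387420489/1953125 falls short of 39325/171 but 1.8¹⁰ ≈357.047 reaches it, so n = 10.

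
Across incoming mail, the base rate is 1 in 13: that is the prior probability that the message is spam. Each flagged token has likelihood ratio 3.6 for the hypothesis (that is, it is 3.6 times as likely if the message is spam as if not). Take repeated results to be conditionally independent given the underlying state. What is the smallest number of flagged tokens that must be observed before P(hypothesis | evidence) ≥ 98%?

5

Prior odds: (1/13) ÷ (12/13) = 1/12.
Likelihood ratio per flagged token = 3.6.
Target posterior odds = 0.98/0.02 = 49.
Need (1/12) × 3.6ⁿ ≥ 49, i.e. 3.6ⁿ ≥ 588.
3.6⁴ = 167.9616 falls short of 588 but 3.6⁵ = 604.66176 reaches it, so n = 5.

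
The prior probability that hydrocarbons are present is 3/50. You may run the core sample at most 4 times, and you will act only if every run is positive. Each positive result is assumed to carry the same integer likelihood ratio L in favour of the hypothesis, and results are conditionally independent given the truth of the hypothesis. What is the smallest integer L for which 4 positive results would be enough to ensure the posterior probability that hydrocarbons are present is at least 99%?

7

Prior odds = 0.06/0.94 = 3/47.
Target odds = 0.99/0.01 = 99.
Need L⁴ ≥ 99 ÷ (3/47) = 1551.
6⁴ = 1296 < 1551 ≤ 2401 = 7⁴, so L = 7.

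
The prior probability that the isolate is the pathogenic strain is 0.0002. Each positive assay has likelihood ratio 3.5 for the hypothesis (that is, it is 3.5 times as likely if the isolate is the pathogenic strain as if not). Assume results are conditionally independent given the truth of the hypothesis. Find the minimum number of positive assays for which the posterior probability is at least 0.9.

9

Prior odds = 0.0002/0.9998 = 1/4999.
Likelihood ratio per positive assay = 3.5.
Target posterior odds = 0.9/0.1 = 9.
Require 3.5ⁿ ≥ 9 ÷ (1/4999) = 44991.
3.5⁸ = 5764801/256 falls short of 44991 but 3.5⁹ = 40353607/512 reaches it, so n = 9.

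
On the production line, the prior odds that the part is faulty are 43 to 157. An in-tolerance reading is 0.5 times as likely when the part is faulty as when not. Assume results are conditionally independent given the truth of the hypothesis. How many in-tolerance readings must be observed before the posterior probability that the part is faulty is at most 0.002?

Prior odds = 43/157.
Likelihood ratio per in-tolerance reading = 0.5.
Target odds: 0.002 ÷ 0.998 = 1/499.
Need (43/157) × 0.5ⁿ ≤ 1/499, i.e. 0.5ⁿ ≤ 157/21457.
0.5⁷ = 0.0078125 is still above 157/21457 but 0.5⁸ = 0.00390625 is at or below it, so n = 8.

8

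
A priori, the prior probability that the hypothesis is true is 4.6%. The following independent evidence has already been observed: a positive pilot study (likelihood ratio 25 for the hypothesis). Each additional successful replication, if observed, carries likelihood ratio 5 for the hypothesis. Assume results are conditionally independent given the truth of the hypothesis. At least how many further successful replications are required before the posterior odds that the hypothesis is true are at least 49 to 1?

Prior odds = 0.046/0.954 = 23/477.
Bayes factor of the evidence already in hand = 25.
Odds after that evidence = (23/477) × 25 = 575/477.
Target odds = 49.
Need 5ⁿ ≥ 49 ÷ (575/477) = 23373/575.
5² = 25 falls short of 23373/575 but 5³ = 125 reaches it, so n = 3.

3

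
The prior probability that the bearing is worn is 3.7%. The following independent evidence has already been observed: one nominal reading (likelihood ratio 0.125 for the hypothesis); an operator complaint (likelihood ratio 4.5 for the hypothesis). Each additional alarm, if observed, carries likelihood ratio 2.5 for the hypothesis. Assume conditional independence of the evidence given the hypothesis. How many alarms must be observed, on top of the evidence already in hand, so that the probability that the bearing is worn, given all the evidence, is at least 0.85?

Prior odds = 0.037/0.963 = 37/963.
Combined Bayes factor of the evidence already in hand = 0.125 × 4.5 = 0.5625.
Odds after that evidence = (37/963) × 0.5625 = 37/1712.
Target odds = 0.85/0.15 = 17/3.
Need 2.5ⁿ ≥ 17/3 ÷ (37/1712) = 29104/111.
2.5⁶ = 244.140625 falls short of 29104/111 but 2.5⁷ = 610.3515625 reaches it, so n = 7.

7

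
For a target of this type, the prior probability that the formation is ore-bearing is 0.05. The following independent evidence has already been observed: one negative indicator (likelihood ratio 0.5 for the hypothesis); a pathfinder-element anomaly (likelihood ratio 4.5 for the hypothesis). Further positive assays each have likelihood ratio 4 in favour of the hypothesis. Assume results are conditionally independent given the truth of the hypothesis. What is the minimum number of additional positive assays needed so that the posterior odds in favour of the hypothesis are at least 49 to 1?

5

Prior odds = 0.05/0.95 = 1/19.
Combined Bayes factor of the evidence already in hand = 0.5 × 4.5 = 2.25.
Odds after that evidence = (1/19) × 2.25 = 9/76.
Target odds = 49.
Need 4ⁿ ≥ 49 ÷ (9/76) = 3724/9.
4⁴ = 256 falls short of 3724/9 but 4⁵ = 1024 reaches it, so n = 5.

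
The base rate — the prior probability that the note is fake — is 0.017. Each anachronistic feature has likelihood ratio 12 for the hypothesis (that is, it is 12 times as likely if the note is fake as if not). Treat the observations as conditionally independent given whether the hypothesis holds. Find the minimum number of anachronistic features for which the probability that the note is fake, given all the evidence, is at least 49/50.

4

Prior odds: 0.017 ÷ 0.983 = 17/983.
Likelihood ratio per anachronistic feature = 12.
Target posterior odds = 0.98/0.02 = 49.
Need (17/983) × 12ⁿ ≥ 49, i.e. 12ⁿ ≥ 48167/17.
12³ = 1728 falls short of 48167/17 but 12⁴ = 20736 reaches it, so n = 4.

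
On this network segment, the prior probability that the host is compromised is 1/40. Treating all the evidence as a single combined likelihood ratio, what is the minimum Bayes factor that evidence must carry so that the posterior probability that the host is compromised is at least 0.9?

351

Prior odds = 0.025/0.975 = 1/39.
Target odds = 0.9/0.1 = 9.
Required Bayes factor = 9 ÷ (1/39) = 351.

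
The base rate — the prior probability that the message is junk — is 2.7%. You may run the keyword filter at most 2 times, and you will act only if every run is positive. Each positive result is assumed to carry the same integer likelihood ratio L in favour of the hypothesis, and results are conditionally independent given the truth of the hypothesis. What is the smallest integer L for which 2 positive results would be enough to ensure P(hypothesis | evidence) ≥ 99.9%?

190

Prior odds = 0.027/0.973 = 27/973.
Target odds = 0.999/0.001 = 999.
Need L² ≥ 999 ÷ (27/973) = 36001.
189² = 35721 < 36001 ≤ 36100 = 190², so L = 190.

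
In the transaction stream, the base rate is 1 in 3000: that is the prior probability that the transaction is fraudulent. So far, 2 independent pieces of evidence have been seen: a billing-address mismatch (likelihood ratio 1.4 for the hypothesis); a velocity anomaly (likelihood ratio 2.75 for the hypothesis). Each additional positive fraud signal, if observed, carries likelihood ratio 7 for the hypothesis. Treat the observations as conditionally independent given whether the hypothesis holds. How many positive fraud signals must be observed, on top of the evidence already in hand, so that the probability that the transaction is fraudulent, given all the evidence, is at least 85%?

5

Prior odds = (1/3000)/(2999/3000) = 1/2999.
Combined Bayes factor of the evidence already in hand = 1.4 × 2.75 = 3.85.
Odds after that evidence = (1/2999) × 3.85 = 77/59980.
Target odds = 0.85/0.15 = 17/3.
Need 7ⁿ ≥ 17/3 ÷ (77/59980) = 1019660/231.
7⁴ = 2401 falls short of 1019660/231 but 7⁵ = 16807 reaches it, so n = 5.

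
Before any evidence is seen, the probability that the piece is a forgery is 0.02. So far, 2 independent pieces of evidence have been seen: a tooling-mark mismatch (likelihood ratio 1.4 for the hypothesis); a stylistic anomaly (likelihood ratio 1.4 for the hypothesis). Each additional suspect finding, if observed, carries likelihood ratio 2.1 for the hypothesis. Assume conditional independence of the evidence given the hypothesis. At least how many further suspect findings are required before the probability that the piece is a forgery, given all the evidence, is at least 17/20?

7

Prior odds = 0.02/0.98 = 1/49.
Combined Bayes factor of the evidence already in hand = 1.4 × 1.4 = 1.96.
Odds after that evidence = (1/49) × 1.96 = 0.04.
Target odds = 0.85/0.15 = 17/3.
Need 2.1ⁿ ≥ 17/3 ÷ 0.04 = 425/3.
2.1⁶ = 85766121/1000000 falls short of 425/3 but 2.1⁷ ≈180.109 reaches it, so n = 7.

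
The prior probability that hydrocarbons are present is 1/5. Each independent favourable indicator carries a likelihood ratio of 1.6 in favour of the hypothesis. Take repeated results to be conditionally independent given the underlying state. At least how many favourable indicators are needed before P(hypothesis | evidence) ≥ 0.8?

Prior odds = 0.2/0.8 = 0.25.
Likelihood ratio per favourable indicator = 1.6.
Target odds: 0.8 ÷ 0.2 = 4.
Require 1.6ⁿ ≥ 4 ÷ 0.25 = 16.
1.6⁵ = 10.48576 falls short of 16 but 1.6⁶ = 262144/15625 reaches it, so n = 6.

6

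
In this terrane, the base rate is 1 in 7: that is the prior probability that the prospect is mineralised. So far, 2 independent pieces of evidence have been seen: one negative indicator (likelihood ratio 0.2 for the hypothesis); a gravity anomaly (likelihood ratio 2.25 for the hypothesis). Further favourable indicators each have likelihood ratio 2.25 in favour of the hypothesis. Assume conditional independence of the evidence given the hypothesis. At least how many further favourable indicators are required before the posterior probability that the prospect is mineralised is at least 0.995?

Prior odds = (1/7)/(6/7) = 1/6.
Combined Bayes factor of the evidence already in hand = 0.2 × 2.25 = 0.45.
Odds after that evidence = (1/6) × 0.45 = 0.075.
Target odds = 0.995/0.005 = 199.
Need 2.25ⁿ ≥ 199 ÷ 0.075 = 7960/3.
2.25⁹ = 387420489/262144 falls short of 7960/3 but 2.25¹⁰ ≈3325.26 reaches it, so n = 10.

10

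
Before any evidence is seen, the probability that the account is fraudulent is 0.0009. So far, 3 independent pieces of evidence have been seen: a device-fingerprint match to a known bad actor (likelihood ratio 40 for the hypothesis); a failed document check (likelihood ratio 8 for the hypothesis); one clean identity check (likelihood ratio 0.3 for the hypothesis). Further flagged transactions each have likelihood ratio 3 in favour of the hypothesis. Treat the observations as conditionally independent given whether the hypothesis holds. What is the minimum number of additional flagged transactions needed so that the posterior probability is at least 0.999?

Prior odds = 0.0009/0.9991 = 9/9991.
Combined Bayes factor of the evidence already in hand = 40 × 8 × 0.3 = 96.
Odds after that evidence = (9/9991) × 96 = 864/9991.
Target odds = 0.999/0.001 = 999.
Need 3ⁿ ≥ 999 ÷ (864/9991) = 11552.09375.
3⁸ = 6561 falls short of 11552.09375 but 3⁹ = 19683 reaches it, so n = 9.

9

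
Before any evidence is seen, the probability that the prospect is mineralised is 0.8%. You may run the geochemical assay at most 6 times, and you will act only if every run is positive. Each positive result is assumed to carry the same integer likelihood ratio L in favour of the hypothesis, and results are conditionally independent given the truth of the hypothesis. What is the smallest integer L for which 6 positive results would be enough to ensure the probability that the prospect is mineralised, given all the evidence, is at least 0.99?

Prior odds = 0.008/0.992 = 1/124.
Target odds = 0.99/0.01 = 99.
Need L⁶ ≥ 99 ÷ (1/124) = 12276.
4⁶ = 4096 < 12276 ≤ 15625 = 5⁶, so L = 5.

5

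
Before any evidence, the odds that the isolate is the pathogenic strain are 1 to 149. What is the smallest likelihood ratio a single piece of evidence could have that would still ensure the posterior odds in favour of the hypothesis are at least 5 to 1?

745

Prior odds = 1/149.
Target odds = 5.
Required Bayes factor = 5 ÷ (1/149) = 745.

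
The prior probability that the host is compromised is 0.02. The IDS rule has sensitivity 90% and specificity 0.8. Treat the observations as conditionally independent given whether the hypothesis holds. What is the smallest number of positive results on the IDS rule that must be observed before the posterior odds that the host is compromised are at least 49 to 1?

Prior odds: 0.02 ÷ 0.98 = 1/49.
False-positive rate = 1 − 0.8 = 0.2; likelihood ratio of a positive = 0.9/0.2 = 4.5.
Target odds = 49.
Need (1/49) × 4.5ⁿ ≥ 49, i.e. 4.5ⁿ ≥ 2401.
4.5⁵ = 1845.28125 falls short of 2401 but 4.5⁶ = 8303.765625 reaches it, so n = 6.

6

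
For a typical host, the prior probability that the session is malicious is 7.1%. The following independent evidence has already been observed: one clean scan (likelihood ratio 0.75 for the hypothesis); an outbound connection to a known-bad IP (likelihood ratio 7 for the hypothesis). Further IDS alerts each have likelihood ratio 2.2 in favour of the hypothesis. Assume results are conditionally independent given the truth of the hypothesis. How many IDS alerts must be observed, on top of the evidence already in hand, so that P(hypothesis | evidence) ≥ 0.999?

10

Prior odds = 0.071/0.929 = 71/929.
Combined Bayes factor of the evidence already in hand = 0.75 × 7 = 5.25.
Odds after that evidence = (71/929) × 5.25 = 1491/3716.
Target odds = 0.999/0.001 = 999.
Need 2.2ⁿ ≥ 999 ÷ (1491/3716) = 1237428/497.
2.2⁹ ≈1207.27 falls short of 1237428/497 but 2.2¹⁰ ≈2655.99 reaches it, so n = 10.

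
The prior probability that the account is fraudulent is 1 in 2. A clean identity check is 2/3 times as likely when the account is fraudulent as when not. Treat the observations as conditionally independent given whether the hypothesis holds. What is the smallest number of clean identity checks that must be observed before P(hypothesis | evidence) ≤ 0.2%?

16

Prior odds = 0.5/0.5 = 1.
Likelihood ratio per clean identity check = 2/3.
Target posterior odds = 0.002/0.998 = 1/499.
Need 1 × (2/3)ⁿ ≤ 1/499, i.e. (2/3)ⁿ ≤ 1/499.
(2/3)¹⁵ = 32768/14348907 is still above 1/499 but (2/3)¹⁶ = 65536/43046721 is at or below it, so n = 16.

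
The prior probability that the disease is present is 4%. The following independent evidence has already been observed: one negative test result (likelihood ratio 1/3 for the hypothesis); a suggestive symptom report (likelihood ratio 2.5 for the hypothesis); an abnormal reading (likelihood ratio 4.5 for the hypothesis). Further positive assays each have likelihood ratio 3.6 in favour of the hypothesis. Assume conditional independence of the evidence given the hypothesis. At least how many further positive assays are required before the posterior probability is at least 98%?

5

Prior odds = 0.04/0.96 = 1/24.
Combined Bayes factor of the evidence already in hand = (1/3) × 2.5 × 4.5 = 3.75.
Odds after that evidence = (1/24) × 3.75 = 0.15625.
Target odds = 0.98/0.02 = 49.
Need 3.6ⁿ ≥ 49 ÷ 0.15625 = 313.6.
3.6⁴ = 167.9616 falls short of 313.6 but 3.6⁵ = 604.66176 reaches it, so n = 5.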